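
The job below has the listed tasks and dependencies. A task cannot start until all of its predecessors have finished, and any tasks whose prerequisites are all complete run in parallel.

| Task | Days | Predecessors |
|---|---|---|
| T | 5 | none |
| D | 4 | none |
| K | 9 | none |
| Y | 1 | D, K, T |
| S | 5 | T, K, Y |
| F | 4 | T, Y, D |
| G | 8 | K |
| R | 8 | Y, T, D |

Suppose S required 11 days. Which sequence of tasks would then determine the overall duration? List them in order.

K, Y, S

Critical path before the change: K→Y→R = 9+1+8 = 18 giving 18 days.
S has 3 days of float (longest path through it is 15).
Now K→Y→S = 9+1+11 = 21 is longest, so the finish becomes 21 days.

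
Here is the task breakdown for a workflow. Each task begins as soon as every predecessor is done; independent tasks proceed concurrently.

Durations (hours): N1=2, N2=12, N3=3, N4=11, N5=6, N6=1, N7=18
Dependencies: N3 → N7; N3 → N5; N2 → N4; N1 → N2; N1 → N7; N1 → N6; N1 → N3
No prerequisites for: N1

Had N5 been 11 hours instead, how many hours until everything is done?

Baseline: N1→N2→N4 = 2+12+11 = 25 → 25 hours.
The longest path through N5 is only 11 hours, so N5 has float 14.
No other chain overtakes it, so the finish is 25 hours.

25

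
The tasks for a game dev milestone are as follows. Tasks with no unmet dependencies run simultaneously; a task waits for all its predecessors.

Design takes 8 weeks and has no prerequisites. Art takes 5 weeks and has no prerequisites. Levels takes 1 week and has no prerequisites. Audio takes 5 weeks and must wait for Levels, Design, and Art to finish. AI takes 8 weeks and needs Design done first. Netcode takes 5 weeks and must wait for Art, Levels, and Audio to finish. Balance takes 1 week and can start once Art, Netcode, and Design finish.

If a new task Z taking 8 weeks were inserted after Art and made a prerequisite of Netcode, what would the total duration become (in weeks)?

Originally the project takes 19 weeks.
With Z inserted, Netcode now waits for max(Art, Levels, Audio, Z).
New critical path: Design→Audio→Netcode→Balance = 8+5+5+1 = 19 ⇒ 19 weeks.

19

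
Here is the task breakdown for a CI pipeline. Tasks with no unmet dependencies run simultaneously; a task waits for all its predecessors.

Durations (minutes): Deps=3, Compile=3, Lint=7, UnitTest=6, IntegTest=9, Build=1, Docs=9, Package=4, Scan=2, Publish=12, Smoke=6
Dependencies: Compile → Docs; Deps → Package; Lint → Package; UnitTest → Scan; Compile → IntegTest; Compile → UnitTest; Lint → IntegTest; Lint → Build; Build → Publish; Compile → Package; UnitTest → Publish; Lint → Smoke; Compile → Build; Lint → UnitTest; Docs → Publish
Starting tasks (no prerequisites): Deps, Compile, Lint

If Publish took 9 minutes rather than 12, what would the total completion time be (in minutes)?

22

Baseline: Lint→UnitTest→Publish = 7+6+12 = 25 → 25 minutes.
Publish lies on that path, so at 9 minutes the path becomes 22 minutes.
The critical path is still Lint→UnitTest→Publish; finish is now 22 minutes.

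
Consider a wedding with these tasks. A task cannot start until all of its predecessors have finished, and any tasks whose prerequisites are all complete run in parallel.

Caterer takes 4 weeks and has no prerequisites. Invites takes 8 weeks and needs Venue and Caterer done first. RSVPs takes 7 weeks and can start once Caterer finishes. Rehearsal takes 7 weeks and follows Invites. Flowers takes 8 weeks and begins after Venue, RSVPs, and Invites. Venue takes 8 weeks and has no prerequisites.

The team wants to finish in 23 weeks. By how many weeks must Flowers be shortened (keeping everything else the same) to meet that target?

1

Current finish: 24 weeks; target: 23.
Flowers is on every critical path, so each week cut from Flowers cuts the finish by one (this holds down to a finish of 23).
Need 24 − 23 = 1 week off Flowers → Flowers becomes 7 weeks, finish becomes 23.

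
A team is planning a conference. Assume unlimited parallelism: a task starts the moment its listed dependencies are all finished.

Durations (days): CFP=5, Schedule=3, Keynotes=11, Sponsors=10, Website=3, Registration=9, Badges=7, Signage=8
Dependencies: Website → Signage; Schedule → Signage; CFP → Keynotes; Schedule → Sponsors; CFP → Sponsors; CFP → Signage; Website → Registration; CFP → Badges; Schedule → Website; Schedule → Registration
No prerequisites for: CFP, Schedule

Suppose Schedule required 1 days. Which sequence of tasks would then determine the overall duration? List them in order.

Actual critical path: CFP→Keynotes = 5+11 = 16 ⇒ 16 days.
Schedule is off the critical path — its longest chain is 15 days, giving 1 of slack.
That remains the longest chain; total 16 days.

CFP, Keynotes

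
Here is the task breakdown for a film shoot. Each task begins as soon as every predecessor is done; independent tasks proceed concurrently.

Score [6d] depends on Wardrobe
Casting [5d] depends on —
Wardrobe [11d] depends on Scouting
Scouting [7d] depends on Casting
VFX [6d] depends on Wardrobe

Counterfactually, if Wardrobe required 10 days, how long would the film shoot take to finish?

28

Actual critical path: Casting→Scouting→Wardrobe→VFX = 5+7+11+6 = 29 ⇒ 29 days.
Wardrobe lies on that path, so at 10 days the path becomes 28 days.
The critical path is still Casting→Scouting→Wardrobe→VFX; finish is now 28 days.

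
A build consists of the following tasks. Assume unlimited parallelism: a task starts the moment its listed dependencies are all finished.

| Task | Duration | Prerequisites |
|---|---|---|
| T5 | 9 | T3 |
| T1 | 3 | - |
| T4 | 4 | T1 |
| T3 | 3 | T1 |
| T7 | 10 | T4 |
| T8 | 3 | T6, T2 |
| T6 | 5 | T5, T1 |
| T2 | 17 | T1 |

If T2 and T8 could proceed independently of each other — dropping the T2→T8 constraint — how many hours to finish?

Before: longest chain T1→T2→T8 = 3+17+3 = 23, finish 23.
Dropping T2→T8 doesn't change T8's earliest start (20); another predecessor still binds.
After: T1→T3→T5→T6→T8 = 3+3+9+5+3 = 23 → 23 hours.

23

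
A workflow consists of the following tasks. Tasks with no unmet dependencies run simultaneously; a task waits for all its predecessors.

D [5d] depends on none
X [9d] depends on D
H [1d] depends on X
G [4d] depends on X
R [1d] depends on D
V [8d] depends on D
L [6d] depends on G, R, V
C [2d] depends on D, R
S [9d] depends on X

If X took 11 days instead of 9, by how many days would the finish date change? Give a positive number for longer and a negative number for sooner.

Critical path before the change: D→X→G→L = 5+9+4+6 = 24 giving 24 days.
X lies on that path, so at 11 days the path becomes 26 days.
No other chain overtakes it, so the finish is 26 days.
Change in finish: 26 − 24 = +2 days.

2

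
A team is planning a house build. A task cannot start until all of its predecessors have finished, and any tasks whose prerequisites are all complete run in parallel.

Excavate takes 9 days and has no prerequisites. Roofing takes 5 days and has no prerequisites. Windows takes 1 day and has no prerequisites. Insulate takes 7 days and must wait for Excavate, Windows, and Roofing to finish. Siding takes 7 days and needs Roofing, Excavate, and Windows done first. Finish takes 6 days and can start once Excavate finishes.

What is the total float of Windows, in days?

8

The longest chain is Excavate→Insulate = 9+7 = 16; overall finish 16 days.
The longest chain containing Windows totals 8 days.
Float = 16 − 8 = 8.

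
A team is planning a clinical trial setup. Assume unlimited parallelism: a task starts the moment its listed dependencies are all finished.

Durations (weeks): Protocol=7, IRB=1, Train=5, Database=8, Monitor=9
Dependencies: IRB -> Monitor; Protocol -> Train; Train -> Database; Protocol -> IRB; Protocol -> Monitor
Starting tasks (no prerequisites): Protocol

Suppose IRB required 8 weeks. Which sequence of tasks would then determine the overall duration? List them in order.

Protocol, IRB, Monitor

The binding path is Protocol→Train→Database = 7+5+8 = 20; finish at 20 weeks.
IRB has 3 weeks of float (longest path through it is 17).
Now Protocol→IRB→Monitor = 7+8+9 = 24 is longest, so the finish becomes 24 weeks.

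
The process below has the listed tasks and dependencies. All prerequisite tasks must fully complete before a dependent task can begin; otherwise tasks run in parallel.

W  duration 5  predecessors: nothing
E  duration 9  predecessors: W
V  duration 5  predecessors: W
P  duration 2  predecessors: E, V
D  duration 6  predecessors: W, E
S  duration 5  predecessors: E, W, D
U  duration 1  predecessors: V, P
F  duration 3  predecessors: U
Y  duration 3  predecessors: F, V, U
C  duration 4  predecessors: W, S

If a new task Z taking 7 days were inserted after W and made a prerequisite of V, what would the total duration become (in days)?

29

Originally the process takes 29 days.
With Z inserted, V now waits for max(W, Z).
New critical path: W→E→D→S→C = 5+9+6+5+4 = 29 ⇒ 29 days.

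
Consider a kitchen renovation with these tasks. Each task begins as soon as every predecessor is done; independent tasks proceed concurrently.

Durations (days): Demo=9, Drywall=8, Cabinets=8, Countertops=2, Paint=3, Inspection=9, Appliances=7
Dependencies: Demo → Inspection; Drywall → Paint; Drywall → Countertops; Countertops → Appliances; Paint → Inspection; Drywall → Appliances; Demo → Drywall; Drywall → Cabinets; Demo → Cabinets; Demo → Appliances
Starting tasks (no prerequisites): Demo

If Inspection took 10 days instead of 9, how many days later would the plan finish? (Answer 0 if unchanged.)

As given, the longest chain is Demo→Drywall→Paint→Inspection = 9+8+3+9 = 29, so the finish is 29 days.
Inspection is on the critical path; changing it to 10 makes that path 30 days.
The critical path is still Demo→Drywall→Paint→Inspection; finish is now 30 days.
Change in finish: 30 − 29 = +1 days.

1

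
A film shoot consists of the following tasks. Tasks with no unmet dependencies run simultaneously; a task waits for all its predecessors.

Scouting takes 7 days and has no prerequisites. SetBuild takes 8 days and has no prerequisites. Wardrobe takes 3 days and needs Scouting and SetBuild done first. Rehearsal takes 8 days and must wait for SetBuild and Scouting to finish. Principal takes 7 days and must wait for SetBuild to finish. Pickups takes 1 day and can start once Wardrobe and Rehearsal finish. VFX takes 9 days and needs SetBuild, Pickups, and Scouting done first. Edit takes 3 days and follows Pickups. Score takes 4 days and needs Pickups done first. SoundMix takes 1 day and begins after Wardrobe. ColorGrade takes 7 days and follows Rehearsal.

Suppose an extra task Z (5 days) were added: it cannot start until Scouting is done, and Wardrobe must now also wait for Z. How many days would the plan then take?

26

Originally the plan takes 26 days.
With Z inserted, Wardrobe now waits for max(Scouting, SetBuild, Z).
New critical path: SetBuild→Rehearsal→Pickups→VFX = 8+8+1+9 = 26 ⇒ 26 days.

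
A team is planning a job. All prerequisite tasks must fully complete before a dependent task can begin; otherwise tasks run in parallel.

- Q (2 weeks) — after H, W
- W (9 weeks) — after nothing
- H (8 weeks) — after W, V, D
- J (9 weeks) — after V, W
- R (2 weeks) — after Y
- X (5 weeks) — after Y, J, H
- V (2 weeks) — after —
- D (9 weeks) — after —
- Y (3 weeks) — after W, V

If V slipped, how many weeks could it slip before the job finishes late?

7

W→J→X = 9+9+5 = 23 sets the makespan at 23 weeks.
The longest chain containing V totals 16 weeks.
So V can slip 9 − 2 = 7 weeks.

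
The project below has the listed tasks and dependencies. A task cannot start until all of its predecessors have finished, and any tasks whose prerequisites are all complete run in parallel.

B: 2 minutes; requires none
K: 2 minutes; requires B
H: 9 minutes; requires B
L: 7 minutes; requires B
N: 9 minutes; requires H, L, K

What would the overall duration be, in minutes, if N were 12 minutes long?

As given, the longest chain is B→H→N = 2+9+9 = 20, so the finish is 20 minutes.
N is on the critical path; changing it to 12 makes that path 23 minutes.
The critical path is still B→H→N; finish is now 23 minutes.

23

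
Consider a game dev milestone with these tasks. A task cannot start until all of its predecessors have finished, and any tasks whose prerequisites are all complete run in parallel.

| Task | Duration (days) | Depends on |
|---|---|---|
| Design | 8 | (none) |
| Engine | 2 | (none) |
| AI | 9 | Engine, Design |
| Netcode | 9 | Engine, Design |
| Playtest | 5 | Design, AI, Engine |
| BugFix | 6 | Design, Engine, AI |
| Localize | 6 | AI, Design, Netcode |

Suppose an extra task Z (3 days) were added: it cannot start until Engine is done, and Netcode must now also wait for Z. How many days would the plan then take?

Originally the plan takes 23 days.
With Z inserted, Netcode now waits for max(Engine, Design, Z).
New critical path: Design→AI→BugFix = 8+9+6 = 23 ⇒ 23 days.

23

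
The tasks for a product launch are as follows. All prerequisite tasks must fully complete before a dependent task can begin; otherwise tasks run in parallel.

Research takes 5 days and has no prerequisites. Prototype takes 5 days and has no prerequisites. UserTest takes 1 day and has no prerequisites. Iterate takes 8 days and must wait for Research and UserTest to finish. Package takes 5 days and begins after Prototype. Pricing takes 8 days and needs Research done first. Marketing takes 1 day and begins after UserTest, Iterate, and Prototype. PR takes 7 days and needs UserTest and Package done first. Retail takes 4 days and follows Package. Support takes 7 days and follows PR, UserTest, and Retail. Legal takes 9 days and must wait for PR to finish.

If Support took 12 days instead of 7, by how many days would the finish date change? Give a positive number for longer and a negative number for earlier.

The binding path is Prototype→Package→PR→Legal = 5+5+7+9 = 26; finish at 26 days.
Support is off the critical path — its longest chain is 24 days, giving 2 of slack.
The binding chain switches to Prototype→Package→PR→Support = 5+5+7+12 = 29; finish 29 days.
Change in finish: 29 − 26 = +3 days.

3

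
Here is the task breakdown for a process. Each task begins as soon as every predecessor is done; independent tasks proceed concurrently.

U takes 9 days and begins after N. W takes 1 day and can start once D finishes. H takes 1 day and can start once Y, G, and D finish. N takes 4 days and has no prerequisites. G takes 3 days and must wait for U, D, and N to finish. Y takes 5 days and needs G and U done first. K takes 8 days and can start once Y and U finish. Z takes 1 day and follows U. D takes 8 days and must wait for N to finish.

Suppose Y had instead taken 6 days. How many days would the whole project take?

30

Baseline: N→U→G→Y→K = 4+9+3+5+8 = 29 → 29 days.
Since Y is critical, the +1 change carries straight to that chain (now 30 days).
No other chain overtakes it, so the finish is 30 days.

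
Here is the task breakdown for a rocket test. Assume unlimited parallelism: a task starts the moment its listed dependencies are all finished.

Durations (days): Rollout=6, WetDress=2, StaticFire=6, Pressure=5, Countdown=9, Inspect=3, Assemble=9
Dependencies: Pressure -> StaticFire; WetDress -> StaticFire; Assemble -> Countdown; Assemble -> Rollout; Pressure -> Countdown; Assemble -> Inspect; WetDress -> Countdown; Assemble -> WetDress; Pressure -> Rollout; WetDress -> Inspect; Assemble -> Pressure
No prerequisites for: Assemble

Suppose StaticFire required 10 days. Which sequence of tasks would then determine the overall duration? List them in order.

Assemble, Pressure, StaticFire

Actual critical path: Assemble→Pressure→Countdown = 9+5+9 = 23 ⇒ 23 days.
StaticFire has 3 days of float (longest path through it is 20).
Now Assemble→Pressure→StaticFire = 9+5+10 = 24 is longest, so the finish becomes 24 days.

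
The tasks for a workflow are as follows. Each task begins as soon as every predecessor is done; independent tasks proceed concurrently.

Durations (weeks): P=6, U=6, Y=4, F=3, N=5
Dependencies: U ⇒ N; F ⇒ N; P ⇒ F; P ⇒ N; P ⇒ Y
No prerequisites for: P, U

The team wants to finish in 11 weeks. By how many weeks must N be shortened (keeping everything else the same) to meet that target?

Current finish: 14 weeks; target: 11.
N is on every critical path, so each week cut from N cuts the finish by one (this holds down to a finish of 10).
Need 14 − 11 = 3 weeks off N → N becomes 2 weeks, finish becomes 11.

3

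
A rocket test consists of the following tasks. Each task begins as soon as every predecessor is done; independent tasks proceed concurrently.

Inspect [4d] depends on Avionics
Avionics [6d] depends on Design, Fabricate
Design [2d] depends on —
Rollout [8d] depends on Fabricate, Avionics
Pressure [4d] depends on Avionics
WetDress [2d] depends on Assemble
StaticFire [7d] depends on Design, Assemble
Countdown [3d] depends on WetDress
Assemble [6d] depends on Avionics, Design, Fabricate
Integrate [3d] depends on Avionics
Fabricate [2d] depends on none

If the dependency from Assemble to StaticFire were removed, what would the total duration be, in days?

With the dependency in place, Design→Avionics→Assemble→StaticFire = 2+6+6+7 = 21 sets the finish at 21 days.
Without Assemble→StaticFire, StaticFire's earliest start moves from 14 to 2.
The longest chain is now Design→Avionics→Assemble→WetDress→Countdown = 2+6+6+2+3 = 19, so the rocket test takes 19 days.

19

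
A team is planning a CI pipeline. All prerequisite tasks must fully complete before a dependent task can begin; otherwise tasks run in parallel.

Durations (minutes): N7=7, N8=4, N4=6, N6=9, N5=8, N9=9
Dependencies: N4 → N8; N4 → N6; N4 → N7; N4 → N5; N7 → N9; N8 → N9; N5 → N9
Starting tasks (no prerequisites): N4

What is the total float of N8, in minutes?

4

N4→N5→N9 = 6+8+9 = 23 sets the makespan at 23 minutes.
N8 finishes as early as 10 and must finish by 14.
Slack of N8 = 10 − 6 = 4 minutes.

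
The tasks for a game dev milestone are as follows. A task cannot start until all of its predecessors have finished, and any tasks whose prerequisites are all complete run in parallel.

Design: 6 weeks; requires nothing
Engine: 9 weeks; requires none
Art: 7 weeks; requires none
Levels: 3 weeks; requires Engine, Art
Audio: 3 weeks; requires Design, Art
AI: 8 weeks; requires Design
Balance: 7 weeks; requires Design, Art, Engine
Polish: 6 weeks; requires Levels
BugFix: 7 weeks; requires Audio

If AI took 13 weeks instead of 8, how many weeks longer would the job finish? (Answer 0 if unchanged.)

1

Critical path before the change: Engine→Levels→Polish = 9+3+6 = 18 giving 18 weeks.
The longest path through AI is only 14 weeks, so AI has float 4.
Now Design→AI = 6+13 = 19 is longest, so the finish becomes 19 weeks.
Change in finish: 19 − 18 = +1 weeks.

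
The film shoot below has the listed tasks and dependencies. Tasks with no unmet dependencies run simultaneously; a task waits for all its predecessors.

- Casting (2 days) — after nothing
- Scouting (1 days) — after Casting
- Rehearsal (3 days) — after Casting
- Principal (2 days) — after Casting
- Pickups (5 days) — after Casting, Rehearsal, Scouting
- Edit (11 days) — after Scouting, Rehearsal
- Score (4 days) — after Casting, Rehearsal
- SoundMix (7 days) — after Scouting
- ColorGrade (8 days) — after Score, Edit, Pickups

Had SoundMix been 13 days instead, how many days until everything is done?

As given, the longest chain is Casting→Rehearsal→Edit→ColorGrade = 2+3+11+8 = 24, so the finish is 24 days.
SoundMix is off the critical path — its longest chain is 10 days, giving 14 of slack.
That remains the longest chain; total 24 days.

24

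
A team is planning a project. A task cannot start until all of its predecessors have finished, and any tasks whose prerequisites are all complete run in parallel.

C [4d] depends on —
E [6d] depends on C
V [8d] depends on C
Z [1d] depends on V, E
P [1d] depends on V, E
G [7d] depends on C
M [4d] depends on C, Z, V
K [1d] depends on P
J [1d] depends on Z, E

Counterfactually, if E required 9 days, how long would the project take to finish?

18

Critical path before the change: C→V→Z→M = 4+8+1+4 = 17 giving 17 days.
E is off the critical path — its longest chain is 15 days, giving 2 of slack.
Now C→E→Z→M = 4+9+1+4 = 18 is longest, so the finish becomes 18 days.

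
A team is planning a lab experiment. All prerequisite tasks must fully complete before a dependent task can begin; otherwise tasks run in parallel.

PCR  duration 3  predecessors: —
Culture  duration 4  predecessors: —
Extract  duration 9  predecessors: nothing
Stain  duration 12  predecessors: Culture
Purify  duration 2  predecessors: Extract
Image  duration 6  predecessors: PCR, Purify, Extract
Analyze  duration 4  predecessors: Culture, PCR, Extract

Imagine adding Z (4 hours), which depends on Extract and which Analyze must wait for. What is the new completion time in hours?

17

Originally the plan takes 17 hours.
With Z inserted, Analyze now waits for max(Culture, PCR, Extract, Z).
New critical path: Extract→Z→Analyze = 9+4+4 = 17 ⇒ 17 hours.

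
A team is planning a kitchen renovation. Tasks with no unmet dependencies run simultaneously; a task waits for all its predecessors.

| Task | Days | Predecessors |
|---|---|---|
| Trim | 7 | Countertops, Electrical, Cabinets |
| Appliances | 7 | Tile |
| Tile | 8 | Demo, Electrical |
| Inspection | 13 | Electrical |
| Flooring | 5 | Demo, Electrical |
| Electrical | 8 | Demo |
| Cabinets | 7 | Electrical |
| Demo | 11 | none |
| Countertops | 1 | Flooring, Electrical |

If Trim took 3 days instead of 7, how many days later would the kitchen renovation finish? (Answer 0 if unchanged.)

The binding path is Demo→Electrical→Tile→Appliances = 11+8+8+7 = 34; finish at 34 days.
Trim is off the critical path — its longest chain is 33 days, giving 1 of slack.
That remains the longest chain; total 34 days.
Change in finish: 34 − 34 = +0 days.

0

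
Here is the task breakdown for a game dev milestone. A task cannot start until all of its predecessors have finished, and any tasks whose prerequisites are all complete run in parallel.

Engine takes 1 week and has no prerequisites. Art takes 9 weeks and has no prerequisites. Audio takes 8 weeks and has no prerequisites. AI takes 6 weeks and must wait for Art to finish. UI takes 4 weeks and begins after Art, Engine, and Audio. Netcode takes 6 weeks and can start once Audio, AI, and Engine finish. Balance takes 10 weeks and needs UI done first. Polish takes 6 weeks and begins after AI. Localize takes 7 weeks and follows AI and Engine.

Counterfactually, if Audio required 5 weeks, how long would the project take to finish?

As given, the longest chain is Art→UI→Balance = 9+4+10 = 23, so the finish is 23 weeks.
The longest path through Audio is only 22 weeks, so Audio has float 1.
No other chain overtakes it, so the finish is 23 weeks.

23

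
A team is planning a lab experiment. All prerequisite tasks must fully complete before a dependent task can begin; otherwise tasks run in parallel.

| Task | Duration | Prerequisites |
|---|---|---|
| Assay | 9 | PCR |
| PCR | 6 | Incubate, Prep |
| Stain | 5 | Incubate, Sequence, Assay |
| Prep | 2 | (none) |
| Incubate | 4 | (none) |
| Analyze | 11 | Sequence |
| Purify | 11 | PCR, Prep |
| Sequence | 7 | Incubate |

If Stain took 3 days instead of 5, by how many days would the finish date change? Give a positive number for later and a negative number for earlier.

-2

The binding path is Incubate→PCR→Assay→Stain = 4+6+9+5 = 24; finish at 24 days.
Stain is on the critical path; changing it to 3 makes that path 22 days.
No other chain overtakes it, so the finish is 22 days.
Change in finish: 22 − 24 = -2 days.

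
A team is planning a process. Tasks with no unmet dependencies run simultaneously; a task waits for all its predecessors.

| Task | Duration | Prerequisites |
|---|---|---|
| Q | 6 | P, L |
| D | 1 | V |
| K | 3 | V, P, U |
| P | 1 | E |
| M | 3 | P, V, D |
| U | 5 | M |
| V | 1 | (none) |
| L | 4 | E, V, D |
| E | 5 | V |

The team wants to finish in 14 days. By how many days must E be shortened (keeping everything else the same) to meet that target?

4

Current finish: 18 days; target: 14.
E is on every critical path, so each day cut from E cuts the finish by one (this holds down to a finish of 14).
Need 18 − 14 = 4 days off E → E becomes 1 day, finish becomes 14.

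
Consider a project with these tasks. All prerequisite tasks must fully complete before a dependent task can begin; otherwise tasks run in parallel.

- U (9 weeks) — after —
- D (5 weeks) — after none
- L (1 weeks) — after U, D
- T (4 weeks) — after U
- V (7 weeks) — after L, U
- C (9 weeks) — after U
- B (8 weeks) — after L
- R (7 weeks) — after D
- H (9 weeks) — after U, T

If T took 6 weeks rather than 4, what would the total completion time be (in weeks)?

24

Critical path before the change: U→T→H = 9+4+9 = 22 giving 22 weeks.
T lies on that path, so at 6 weeks the path becomes 24 weeks.
The critical path is still U→T→H; finish is now 24 weeks.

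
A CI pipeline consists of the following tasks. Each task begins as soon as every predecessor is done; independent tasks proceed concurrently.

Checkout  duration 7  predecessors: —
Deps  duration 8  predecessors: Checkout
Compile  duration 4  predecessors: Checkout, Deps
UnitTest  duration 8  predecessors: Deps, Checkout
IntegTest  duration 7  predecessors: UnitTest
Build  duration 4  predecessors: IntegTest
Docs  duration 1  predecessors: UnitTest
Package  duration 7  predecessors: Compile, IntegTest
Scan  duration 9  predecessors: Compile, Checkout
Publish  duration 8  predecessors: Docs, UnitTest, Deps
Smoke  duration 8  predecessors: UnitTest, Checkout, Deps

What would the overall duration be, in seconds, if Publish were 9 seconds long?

37

The binding path is Checkout→Deps→UnitTest→IntegTest→Package = 7+8+8+7+7 = 37; finish at 37 seconds.
Publish is off the critical path — its longest chain is 32 seconds, giving 5 of slack.
No other chain overtakes it, so the finish is 37 seconds.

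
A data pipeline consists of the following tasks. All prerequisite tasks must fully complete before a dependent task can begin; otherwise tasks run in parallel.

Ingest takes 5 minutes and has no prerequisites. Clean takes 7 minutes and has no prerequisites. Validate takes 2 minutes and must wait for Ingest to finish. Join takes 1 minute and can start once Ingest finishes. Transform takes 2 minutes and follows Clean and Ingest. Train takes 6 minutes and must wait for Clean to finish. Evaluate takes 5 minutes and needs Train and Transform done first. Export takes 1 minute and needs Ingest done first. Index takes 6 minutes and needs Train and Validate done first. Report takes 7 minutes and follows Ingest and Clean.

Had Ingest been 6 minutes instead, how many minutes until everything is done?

19

The binding path is Clean→Train→Index = 7+6+6 = 19; finish at 19 minutes.
The longest path through Ingest is only 13 minutes, so Ingest has float 6.
No other chain overtakes it, so the finish is 19 minutes.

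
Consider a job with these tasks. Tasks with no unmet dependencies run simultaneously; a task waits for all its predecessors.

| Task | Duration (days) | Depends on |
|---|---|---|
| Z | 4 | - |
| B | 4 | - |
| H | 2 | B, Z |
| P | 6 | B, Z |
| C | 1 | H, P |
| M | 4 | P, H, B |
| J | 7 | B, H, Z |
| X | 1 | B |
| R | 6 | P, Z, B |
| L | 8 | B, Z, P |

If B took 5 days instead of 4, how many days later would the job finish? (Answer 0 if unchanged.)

1

Actual critical path: B→P→L = 4+6+8 = 18 ⇒ 18 days.
Since B is critical, the +1 change carries straight to that chain (now 19 days).
That remains the longest chain; total 19 days.
Change in finish: 19 − 18 = +1 days.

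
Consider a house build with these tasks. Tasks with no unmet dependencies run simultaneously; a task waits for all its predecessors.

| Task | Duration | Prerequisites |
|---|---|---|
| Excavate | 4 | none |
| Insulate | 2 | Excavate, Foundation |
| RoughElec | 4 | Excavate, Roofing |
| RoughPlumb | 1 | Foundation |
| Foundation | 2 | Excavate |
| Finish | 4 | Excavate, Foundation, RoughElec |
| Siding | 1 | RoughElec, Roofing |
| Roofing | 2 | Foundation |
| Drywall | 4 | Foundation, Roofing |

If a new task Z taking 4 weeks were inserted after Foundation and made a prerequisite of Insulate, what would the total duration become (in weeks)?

Originally the plan takes 16 weeks.
With Z inserted, Insulate now waits for max(Excavate, Foundation, Z).
New critical path: Excavate→Foundation→Roofing→RoughElec→Finish = 4+2+2+4+4 = 16 ⇒ 16 weeks.

16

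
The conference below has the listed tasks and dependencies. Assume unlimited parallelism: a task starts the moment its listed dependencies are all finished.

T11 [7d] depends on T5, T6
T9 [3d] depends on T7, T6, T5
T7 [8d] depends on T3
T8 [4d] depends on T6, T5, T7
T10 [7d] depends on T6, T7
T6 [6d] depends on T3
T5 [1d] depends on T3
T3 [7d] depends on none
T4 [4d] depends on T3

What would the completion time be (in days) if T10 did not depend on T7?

Before: longest chain T3→T7→T10 = 7+8+7 = 22, finish 22.
Without T7→T10, T10's earliest start moves from 15 to 13.
The longest chain is now T3→T6→T10 = 7+6+7 = 20, so the project takes 20 days.

20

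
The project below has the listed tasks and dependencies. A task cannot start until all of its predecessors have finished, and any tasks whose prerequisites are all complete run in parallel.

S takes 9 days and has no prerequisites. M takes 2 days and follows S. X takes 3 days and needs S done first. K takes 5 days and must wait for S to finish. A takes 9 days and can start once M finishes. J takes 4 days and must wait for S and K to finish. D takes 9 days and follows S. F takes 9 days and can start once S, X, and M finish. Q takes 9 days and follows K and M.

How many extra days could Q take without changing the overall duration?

0

Critical path: S→K→Q = 9+5+9 = 23, so the finish is 23 days.
Longest path through Q: 23 days (earliest finish 23, latest finish 23).
So Q can slip 23 − 23 = 0 days.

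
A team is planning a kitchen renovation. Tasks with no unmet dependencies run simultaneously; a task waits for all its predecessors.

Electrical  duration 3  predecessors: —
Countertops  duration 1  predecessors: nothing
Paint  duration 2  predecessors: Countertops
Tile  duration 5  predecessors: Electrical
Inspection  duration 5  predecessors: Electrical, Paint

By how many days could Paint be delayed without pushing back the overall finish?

0

Critical path: Electrical→Tile = 3+5 = 8, so the finish is 8 days.
The longest chain containing Paint totals 8 days.
So Paint can slip 3 − 3 = 0 days.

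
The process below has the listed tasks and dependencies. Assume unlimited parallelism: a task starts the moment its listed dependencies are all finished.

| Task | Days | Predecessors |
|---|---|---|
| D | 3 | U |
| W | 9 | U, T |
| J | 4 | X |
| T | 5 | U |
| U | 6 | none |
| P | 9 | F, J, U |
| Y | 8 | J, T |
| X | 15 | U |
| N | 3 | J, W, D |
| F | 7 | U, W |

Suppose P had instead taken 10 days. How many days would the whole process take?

Actual critical path: U→T→W→F→P = 6+5+9+7+9 = 36 ⇒ 36 days.
P is on the critical path; changing it to 10 makes that path 37 days.
That remains the longest chain; total 37 days.

37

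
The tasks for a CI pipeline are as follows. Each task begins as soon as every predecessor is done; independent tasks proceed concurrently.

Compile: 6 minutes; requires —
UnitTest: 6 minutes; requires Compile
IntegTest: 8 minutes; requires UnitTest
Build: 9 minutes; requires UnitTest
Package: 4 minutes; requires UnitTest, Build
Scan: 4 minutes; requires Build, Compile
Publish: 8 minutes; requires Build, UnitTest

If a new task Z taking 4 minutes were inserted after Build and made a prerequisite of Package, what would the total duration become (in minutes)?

Originally the CI pipeline takes 29 minutes.
With Z inserted, Package now waits for max(UnitTest, Build, Z).
New critical path: Compile→UnitTest→Build→Z→Package = 6+6+9+4+4 = 29 ⇒ 29 minutes.

29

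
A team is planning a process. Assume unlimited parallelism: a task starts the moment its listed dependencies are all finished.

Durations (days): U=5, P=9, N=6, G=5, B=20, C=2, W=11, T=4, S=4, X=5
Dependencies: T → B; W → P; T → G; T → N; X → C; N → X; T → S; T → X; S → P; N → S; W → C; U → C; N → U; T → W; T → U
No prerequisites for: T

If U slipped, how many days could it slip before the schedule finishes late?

The longest chain is T→W→P = 4+11+9 = 24; overall finish 24 days.
The longest chain containing U totals 17 days.
Slack of U = 17 − 10 = 7 days.

7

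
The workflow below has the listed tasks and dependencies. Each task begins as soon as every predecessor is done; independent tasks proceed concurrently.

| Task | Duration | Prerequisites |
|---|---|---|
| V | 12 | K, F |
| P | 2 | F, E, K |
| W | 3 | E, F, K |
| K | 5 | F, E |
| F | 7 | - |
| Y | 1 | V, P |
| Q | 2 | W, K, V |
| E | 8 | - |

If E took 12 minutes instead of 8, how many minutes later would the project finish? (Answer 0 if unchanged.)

Baseline: E→K→V→Q = 8+5+12+2 = 27 → 27 minutes.
E lies on that path, so at 12 minutes the path becomes 31 minutes.
The critical path is still E→K→V→Q; finish is now 31 minutes.
Change in finish: 31 − 27 = +4 minutes.

4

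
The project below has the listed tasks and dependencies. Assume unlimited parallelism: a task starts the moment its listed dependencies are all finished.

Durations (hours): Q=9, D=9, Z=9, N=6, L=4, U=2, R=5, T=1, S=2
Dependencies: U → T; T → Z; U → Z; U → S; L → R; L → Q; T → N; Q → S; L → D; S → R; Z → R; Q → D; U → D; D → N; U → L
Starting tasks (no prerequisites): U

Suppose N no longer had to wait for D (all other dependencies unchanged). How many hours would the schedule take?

24

With the dependency in place, U→L→Q→D→N = 2+4+9+9+6 = 30 sets the finish at 30 hours.
Without D→N, N's earliest start moves from 24 to 3.
After: U→L→Q→D = 2+4+9+9 = 24 → 24 hours.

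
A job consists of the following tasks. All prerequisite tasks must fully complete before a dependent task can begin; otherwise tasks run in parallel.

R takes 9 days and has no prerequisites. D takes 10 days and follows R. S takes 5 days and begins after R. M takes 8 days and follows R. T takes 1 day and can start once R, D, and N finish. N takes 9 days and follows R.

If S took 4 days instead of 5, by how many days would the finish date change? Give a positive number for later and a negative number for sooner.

Actual critical path: R→D→T = 9+10+1 = 20 ⇒ 20 days.
S is off the critical path — its longest chain is 14 days, giving 6 of slack.
No other chain overtakes it, so the finish is 20 days.
Change in finish: 20 − 20 = +0 days.

0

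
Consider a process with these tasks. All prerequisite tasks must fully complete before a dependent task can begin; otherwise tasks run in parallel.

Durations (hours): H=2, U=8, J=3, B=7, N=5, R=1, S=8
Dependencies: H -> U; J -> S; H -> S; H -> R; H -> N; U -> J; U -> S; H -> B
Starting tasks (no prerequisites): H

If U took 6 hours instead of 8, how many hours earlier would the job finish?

Critical path before the change: H→U→J→S = 2+8+3+8 = 21 giving 21 hours.
U lies on that path, so at 6 hours the path becomes 19 hours.
No other chain overtakes it, so the finish is 19 hours.
Change in finish: 19 − 21 = -2 hours.

2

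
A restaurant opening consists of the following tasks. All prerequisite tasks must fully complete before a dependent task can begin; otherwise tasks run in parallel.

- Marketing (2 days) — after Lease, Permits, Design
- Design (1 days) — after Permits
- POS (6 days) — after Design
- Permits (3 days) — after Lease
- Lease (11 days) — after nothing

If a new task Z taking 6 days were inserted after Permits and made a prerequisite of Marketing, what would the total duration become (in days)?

Originally the schedule takes 21 days.
With Z inserted, Marketing now waits for max(Lease, Permits, Design, Z).
New critical path: Lease→Permits→Z→Marketing = 11+3+6+2 = 22 ⇒ 22 days.

22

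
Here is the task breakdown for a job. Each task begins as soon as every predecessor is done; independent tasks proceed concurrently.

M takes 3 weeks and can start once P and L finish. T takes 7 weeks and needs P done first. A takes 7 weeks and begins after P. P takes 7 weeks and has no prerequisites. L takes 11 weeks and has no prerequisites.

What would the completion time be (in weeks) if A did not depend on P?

Before: longest chain L→M = 11+3 = 14, finish 14.
Without P→A, A's earliest start moves from 7 to 0.
After: L→M = 11+3 = 14 → 14 weeks.

14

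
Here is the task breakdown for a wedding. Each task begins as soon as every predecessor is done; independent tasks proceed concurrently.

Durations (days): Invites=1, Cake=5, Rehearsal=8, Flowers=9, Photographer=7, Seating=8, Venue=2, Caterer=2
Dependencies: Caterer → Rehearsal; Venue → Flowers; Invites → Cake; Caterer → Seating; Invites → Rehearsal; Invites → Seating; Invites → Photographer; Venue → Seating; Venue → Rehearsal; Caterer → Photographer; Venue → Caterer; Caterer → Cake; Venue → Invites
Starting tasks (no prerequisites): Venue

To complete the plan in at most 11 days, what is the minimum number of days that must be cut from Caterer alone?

Current finish: 12 days; target: 11.
Caterer is on every critical path, so each day cut from Caterer cuts the finish by one (this holds down to a finish of 11).
Need 12 − 11 = 1 day off Caterer → Caterer becomes 1 day, finish becomes 11.

1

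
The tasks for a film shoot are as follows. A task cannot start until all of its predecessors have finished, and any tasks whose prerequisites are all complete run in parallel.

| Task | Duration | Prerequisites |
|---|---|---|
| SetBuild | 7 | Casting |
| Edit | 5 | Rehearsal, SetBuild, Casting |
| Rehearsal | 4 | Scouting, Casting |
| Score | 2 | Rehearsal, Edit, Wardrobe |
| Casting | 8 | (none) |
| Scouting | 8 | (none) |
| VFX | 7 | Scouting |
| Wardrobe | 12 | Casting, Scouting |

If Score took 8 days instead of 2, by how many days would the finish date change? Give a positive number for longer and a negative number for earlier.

6

Critical path before the change: Casting→SetBuild→Edit→Score = 8+7+5+2 = 22 giving 22 days.
Since Score is critical, the +6 change carries straight to that chain (now 28 days).
The critical path is still Casting→SetBuild→Edit→Score; finish is now 28 days.
Change in finish: 28 − 22 = +6 days.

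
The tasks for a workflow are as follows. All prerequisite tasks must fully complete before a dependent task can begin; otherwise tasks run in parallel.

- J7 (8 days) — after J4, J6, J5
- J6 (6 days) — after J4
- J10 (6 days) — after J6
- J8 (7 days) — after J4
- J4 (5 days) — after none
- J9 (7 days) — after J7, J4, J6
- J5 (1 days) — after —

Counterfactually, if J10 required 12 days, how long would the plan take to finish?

As given, the longest chain is J4→J6→J7→J9 = 5+6+8+7 = 26, so the finish is 26 days.
The longest path through J10 is only 17 days, so J10 has float 9.
The critical path is still J4→J6→J7→J9; finish is now 26 days.

26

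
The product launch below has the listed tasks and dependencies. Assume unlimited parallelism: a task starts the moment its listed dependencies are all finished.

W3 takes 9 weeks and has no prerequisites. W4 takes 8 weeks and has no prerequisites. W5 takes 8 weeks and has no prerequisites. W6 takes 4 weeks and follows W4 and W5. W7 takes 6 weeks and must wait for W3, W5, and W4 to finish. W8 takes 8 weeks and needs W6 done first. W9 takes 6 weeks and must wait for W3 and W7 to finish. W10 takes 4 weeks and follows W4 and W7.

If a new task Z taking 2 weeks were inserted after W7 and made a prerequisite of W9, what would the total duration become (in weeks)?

23

Originally the project takes 21 weeks.
With Z inserted, W9 now waits for max(W3, W7, Z).
New critical path: W3→W7→Z→W9 = 9+6+2+6 = 23 ⇒ 23 weeks.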